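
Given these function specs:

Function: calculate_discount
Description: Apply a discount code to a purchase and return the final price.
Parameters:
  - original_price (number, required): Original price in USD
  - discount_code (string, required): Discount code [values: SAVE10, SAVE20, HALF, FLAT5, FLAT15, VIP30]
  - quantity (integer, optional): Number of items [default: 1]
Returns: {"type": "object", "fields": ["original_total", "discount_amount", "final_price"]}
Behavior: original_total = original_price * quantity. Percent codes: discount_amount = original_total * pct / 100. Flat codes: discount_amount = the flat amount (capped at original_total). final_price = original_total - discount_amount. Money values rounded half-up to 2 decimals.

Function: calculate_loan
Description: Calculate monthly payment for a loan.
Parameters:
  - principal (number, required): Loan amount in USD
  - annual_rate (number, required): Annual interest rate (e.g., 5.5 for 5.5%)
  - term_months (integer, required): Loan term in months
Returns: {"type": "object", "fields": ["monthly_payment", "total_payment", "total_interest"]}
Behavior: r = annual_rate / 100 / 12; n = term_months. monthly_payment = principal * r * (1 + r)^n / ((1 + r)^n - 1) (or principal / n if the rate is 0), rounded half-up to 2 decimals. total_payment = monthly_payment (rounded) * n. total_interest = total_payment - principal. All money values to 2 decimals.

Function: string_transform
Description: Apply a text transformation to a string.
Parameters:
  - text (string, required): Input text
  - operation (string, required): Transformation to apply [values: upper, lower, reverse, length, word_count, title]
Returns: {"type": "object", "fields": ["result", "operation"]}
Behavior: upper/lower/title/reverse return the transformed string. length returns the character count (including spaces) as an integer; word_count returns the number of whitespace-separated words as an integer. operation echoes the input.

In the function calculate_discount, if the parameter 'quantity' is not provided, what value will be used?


The calculate_discount spec declares:
  - quantity (integer, optional): Number of items [default: 1]
Default:
1


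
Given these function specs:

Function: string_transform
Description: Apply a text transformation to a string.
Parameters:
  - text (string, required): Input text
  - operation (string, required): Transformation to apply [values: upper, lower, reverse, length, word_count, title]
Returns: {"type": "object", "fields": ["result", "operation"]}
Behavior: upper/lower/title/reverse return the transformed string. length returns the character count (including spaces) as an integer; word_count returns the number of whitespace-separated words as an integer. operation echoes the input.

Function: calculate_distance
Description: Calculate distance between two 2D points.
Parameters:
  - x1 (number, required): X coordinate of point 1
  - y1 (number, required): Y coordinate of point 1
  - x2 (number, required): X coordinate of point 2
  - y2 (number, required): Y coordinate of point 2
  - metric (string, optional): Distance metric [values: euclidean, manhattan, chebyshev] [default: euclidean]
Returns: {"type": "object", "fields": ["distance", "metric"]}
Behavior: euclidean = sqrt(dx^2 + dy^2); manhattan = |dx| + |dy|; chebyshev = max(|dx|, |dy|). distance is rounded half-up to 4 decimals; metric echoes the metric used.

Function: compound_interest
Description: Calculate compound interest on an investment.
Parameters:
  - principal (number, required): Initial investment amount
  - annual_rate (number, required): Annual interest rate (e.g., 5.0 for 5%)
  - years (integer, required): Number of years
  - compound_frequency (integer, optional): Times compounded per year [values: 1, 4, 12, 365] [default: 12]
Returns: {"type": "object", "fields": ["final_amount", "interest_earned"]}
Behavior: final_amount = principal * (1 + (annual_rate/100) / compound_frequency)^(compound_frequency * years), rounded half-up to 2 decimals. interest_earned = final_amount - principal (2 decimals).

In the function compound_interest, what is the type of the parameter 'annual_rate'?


The compound_interest spec declares:
  - annual_rate (number, required): Annual interest rate (e.g., 5.0 for 5%)
Type:
number


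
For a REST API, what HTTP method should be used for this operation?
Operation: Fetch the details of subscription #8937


GET = read, POST = create, PUT = update/replace, DELETE = remove
This operation is a read.
GET


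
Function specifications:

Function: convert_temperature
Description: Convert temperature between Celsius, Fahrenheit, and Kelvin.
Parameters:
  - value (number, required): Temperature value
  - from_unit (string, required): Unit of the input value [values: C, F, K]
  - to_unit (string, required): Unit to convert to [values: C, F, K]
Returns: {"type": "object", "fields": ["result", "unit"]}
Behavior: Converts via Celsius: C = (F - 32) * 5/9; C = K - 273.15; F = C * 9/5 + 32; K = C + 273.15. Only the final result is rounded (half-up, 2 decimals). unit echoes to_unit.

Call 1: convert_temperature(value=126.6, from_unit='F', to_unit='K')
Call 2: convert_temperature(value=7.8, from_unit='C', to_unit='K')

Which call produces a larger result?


Call 1:
  To C: (126.6 - 32) * 5/9 = 52.555556
  To K: 52.555556 + 273.15 = 325.705556
  Round to 2 decimals: 325.71
  -> 325.71 K
Call 2:
  Input already in C: 7.8
  To K: 7.8 + 273.15 = 280.95
  Round to 2 decimals: 280.95
  -> 280.95 K
Call 1 (325.71 K)


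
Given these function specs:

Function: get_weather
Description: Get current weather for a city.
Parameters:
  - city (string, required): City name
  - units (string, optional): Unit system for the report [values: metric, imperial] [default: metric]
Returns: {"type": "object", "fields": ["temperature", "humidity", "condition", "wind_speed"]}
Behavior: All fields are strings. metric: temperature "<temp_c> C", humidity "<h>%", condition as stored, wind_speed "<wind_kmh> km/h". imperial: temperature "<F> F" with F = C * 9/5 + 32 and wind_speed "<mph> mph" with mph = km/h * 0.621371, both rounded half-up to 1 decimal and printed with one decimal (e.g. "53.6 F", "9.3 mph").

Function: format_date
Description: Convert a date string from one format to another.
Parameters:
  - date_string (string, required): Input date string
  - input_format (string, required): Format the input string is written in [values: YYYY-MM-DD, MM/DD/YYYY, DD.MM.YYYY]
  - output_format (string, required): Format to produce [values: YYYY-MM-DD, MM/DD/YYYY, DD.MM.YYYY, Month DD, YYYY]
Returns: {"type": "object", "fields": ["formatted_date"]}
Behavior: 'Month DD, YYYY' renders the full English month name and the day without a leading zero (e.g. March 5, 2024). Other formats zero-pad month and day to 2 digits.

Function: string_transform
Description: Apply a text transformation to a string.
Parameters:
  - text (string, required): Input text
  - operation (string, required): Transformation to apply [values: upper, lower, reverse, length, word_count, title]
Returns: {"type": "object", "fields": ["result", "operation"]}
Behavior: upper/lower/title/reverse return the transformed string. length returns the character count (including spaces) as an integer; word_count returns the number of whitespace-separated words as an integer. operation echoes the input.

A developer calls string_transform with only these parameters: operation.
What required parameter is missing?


Required parameters: text, operation
Provided: operation
Missing: text
text


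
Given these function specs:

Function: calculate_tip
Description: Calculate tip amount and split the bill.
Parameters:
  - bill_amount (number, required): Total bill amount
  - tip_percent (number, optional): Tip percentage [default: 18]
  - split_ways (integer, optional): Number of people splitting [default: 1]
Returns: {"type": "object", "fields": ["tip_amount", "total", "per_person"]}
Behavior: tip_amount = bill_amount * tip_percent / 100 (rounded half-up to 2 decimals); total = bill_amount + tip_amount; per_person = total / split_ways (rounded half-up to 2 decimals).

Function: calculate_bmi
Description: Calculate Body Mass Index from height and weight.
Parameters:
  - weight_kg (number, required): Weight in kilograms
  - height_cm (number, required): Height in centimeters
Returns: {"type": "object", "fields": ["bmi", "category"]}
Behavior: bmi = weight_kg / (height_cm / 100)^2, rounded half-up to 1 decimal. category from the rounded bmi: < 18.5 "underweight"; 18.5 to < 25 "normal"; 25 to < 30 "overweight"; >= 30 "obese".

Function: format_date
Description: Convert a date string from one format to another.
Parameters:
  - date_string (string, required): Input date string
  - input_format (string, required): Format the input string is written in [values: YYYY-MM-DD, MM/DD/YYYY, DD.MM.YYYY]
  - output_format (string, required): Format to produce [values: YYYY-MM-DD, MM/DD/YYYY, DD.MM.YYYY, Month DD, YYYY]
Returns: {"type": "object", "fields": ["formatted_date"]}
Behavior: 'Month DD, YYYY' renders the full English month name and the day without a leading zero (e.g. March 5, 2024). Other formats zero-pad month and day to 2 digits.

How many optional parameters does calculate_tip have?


Parameters of calculate_tip: bill_amount (required), tip_percent (optional), split_ways (optional)
Optional count:
2


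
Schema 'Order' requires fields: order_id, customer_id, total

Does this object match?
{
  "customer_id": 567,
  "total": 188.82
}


Checking required fields...
Missing: order_id
Invalid - missing required field 'order_id'


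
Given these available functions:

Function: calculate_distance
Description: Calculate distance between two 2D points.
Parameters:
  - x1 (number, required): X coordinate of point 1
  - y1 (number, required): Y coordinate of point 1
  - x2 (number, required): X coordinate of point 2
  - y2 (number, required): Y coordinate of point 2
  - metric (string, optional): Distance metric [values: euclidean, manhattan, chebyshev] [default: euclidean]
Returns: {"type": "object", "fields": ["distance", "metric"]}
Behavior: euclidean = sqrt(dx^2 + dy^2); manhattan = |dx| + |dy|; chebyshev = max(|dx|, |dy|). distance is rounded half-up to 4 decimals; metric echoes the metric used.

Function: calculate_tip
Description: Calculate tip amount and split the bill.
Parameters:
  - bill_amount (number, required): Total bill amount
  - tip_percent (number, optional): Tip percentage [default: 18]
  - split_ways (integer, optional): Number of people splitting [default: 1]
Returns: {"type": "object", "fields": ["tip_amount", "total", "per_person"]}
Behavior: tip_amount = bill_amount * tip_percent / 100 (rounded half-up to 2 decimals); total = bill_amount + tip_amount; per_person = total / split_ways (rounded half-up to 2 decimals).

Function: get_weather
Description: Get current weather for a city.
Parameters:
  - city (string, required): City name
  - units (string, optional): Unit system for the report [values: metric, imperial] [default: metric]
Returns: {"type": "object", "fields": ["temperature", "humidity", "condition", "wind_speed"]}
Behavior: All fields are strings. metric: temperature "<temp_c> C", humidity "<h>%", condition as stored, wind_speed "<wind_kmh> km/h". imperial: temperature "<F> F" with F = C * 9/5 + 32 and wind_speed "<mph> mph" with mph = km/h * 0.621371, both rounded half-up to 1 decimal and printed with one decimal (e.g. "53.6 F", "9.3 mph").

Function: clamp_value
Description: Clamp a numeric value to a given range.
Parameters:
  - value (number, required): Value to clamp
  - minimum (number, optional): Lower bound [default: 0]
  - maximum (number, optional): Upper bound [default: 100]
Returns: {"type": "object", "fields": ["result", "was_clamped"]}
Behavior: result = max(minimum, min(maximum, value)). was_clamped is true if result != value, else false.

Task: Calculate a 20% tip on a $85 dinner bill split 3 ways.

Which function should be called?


The task needs a function whose description is: Calculate tip amount and split the bill.
calculate_tip


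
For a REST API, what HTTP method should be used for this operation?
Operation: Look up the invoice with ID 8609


GET = read, POST = create, PUT = update/replace, DELETE = remove
This operation is a read.
GET


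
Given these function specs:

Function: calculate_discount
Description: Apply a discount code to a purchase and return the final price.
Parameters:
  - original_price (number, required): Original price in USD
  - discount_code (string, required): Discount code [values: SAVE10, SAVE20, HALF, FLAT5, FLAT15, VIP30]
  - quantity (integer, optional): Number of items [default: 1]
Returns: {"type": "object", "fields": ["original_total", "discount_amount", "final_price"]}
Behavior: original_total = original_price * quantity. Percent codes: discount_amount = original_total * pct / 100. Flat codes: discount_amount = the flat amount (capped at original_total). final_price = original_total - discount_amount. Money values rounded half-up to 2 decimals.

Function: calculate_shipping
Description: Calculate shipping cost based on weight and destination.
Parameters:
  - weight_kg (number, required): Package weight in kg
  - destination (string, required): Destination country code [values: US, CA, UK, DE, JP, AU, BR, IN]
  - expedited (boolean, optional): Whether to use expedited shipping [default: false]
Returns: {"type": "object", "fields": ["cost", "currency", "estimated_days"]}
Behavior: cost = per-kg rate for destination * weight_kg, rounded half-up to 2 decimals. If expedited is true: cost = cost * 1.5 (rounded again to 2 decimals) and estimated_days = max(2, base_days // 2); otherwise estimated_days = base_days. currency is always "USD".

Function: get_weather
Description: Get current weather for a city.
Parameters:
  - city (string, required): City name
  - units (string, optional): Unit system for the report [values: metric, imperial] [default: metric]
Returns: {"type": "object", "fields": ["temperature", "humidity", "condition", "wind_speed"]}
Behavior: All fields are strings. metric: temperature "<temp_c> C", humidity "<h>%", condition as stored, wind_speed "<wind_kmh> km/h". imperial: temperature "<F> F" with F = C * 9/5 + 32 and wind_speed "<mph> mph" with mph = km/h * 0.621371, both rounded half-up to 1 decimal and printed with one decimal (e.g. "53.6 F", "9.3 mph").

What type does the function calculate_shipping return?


The calculate_shipping spec declares Returns: {"type": "object", "fields": ["cost", "currency", "estimated_days"]}
Type:
object


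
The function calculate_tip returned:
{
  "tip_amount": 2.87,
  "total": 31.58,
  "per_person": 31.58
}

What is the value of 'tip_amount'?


2.87


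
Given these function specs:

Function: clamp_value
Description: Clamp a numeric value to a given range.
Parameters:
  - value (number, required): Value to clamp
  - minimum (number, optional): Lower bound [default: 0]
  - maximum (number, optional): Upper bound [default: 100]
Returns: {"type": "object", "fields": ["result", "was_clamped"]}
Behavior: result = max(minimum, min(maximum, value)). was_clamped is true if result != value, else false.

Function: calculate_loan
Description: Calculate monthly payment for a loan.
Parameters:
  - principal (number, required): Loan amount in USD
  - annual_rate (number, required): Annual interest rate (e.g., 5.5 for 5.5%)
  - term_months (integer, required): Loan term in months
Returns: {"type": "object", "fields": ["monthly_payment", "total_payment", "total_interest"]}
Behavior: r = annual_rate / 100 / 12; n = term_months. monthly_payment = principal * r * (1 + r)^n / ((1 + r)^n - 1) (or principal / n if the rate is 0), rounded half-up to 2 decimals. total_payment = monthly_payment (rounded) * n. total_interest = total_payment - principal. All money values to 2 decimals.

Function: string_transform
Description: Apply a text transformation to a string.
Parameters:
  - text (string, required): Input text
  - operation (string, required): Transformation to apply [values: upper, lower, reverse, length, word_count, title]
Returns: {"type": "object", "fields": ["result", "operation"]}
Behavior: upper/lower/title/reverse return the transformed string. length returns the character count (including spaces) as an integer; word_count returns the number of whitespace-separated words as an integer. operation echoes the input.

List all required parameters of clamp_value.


Parameters of clamp_value and their required/optional flag:
  value: required
  minimum: optional
  maximum: optional
value


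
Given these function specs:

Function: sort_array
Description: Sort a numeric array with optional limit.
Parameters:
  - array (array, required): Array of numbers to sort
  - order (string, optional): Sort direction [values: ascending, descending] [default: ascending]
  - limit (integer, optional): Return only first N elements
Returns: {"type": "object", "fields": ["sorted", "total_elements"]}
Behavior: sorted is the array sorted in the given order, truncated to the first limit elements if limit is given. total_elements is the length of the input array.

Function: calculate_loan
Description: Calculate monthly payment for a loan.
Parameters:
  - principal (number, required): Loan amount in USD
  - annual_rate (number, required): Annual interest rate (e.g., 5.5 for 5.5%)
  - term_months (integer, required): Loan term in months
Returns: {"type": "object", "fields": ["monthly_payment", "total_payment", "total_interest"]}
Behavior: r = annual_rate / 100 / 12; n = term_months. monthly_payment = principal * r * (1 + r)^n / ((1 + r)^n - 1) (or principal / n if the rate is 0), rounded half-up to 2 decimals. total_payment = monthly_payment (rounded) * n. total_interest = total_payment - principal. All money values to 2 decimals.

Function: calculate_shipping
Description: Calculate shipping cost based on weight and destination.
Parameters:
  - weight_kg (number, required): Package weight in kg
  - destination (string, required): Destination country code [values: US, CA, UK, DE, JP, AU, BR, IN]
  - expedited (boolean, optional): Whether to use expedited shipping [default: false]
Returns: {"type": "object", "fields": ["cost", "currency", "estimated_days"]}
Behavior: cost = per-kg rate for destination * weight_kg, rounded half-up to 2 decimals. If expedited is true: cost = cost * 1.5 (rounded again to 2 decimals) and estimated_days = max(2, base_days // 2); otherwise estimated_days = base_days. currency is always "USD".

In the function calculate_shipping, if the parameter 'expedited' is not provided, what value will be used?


The calculate_shipping spec declares:
  - expedited (boolean, optional): Whether to use expedited shipping [default: false]
Default:
false


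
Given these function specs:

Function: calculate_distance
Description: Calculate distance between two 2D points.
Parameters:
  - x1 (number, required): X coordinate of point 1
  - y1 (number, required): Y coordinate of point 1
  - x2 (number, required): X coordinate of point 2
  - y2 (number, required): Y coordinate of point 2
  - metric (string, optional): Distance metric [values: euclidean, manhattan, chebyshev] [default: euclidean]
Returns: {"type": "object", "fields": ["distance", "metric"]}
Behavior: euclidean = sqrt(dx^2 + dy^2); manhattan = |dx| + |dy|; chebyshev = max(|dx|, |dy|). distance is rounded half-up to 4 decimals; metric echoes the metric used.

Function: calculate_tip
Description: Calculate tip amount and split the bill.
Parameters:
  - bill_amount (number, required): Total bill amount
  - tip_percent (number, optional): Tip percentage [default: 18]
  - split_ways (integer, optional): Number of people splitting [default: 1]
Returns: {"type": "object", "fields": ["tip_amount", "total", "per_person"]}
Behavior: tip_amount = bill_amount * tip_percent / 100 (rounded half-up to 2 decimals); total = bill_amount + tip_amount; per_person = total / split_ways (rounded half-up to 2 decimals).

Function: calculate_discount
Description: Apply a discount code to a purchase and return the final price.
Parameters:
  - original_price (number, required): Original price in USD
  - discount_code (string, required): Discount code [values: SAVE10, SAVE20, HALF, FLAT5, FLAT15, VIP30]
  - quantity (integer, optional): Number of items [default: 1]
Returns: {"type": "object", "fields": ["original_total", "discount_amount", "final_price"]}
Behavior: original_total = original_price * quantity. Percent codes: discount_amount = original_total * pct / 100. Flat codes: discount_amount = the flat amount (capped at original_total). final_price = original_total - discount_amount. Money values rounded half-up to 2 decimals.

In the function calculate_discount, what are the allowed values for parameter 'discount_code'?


The calculate_discount spec declares:
  - discount_code (string, required): Discount code [values: SAVE10, SAVE20, HALF, FLAT5, FLAT15, VIP30]
Allowed values:
SAVE10, SAVE20, HALF, FLAT5, FLAT15, VIP30


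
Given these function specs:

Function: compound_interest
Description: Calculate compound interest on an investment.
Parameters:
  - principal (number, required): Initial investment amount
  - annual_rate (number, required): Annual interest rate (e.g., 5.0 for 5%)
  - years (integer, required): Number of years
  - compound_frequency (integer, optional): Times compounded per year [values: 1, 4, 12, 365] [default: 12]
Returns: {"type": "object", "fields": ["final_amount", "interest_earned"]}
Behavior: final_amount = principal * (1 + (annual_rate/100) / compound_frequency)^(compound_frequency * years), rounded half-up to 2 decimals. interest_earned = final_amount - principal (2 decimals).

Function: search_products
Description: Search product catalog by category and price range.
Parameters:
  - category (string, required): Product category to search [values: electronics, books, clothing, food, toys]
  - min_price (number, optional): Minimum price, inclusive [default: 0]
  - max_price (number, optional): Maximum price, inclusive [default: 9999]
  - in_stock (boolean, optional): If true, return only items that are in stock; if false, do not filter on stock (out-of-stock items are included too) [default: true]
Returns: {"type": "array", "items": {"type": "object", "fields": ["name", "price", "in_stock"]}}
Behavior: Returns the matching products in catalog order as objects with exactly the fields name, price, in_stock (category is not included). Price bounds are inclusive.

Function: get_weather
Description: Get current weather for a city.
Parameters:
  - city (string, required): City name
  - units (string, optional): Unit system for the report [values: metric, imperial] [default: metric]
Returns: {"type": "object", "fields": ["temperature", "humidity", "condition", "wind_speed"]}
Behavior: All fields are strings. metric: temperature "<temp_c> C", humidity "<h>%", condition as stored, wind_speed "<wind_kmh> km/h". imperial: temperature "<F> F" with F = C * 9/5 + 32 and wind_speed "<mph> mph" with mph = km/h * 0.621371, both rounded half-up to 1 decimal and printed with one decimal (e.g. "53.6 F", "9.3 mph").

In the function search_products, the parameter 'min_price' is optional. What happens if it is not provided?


The search_products spec declares:
  - min_price (number, optional): Minimum price, inclusive [default: 0]
It defaults to 0


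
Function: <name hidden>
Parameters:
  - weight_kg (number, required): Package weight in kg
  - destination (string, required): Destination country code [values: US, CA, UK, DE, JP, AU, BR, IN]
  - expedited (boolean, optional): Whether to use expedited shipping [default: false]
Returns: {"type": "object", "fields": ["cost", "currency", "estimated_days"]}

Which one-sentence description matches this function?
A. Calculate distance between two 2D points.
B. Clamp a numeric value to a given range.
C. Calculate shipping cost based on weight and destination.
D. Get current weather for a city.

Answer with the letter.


Parameters weight_kg, destination, expedited and return ["cost", "currency", "estimated_days"] fit: Calculate shipping cost based on weight and destination.
C


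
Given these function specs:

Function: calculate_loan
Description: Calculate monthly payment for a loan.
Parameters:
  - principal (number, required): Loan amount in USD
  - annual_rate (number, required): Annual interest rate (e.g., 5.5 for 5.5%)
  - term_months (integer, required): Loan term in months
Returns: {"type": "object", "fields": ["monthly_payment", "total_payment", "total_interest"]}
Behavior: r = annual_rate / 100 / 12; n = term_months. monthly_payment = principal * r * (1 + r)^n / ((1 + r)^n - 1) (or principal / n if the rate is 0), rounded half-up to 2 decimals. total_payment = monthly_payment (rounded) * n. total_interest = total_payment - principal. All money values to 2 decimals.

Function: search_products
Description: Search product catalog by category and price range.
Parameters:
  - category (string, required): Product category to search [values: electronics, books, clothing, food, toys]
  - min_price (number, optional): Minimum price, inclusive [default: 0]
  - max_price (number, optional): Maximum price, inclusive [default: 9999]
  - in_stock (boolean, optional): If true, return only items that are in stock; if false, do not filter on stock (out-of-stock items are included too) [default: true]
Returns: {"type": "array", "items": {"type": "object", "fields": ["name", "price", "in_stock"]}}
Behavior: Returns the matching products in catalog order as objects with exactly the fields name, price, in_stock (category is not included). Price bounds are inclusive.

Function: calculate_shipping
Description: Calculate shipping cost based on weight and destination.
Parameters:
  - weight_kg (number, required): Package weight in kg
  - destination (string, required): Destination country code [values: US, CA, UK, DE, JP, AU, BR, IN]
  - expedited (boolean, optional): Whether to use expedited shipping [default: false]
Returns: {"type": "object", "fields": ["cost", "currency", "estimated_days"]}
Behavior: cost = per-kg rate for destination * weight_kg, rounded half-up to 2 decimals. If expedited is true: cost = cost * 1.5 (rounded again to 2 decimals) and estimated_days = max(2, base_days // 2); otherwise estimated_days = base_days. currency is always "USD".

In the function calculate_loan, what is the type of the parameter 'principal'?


The calculate_loan spec declares:
  - principal (number, required): Loan amount in USD
Type:
number


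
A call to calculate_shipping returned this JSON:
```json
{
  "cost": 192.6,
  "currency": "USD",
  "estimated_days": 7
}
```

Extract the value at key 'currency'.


USD


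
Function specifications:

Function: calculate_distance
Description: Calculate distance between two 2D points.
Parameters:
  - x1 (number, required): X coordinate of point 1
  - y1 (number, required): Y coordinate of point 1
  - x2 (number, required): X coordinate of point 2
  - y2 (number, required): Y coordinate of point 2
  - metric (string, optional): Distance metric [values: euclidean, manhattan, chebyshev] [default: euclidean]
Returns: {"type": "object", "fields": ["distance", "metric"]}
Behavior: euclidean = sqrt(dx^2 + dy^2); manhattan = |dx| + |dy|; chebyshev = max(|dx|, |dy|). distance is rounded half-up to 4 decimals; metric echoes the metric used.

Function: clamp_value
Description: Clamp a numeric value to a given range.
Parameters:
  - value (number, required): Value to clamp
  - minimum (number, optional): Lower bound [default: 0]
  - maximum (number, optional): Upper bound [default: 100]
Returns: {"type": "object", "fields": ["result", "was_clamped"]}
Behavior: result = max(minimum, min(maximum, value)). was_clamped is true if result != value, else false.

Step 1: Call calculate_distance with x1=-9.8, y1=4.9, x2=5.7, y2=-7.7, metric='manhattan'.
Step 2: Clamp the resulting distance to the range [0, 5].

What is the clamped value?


Step 1: calculate_distance (manhattan)
  |dx| = |5.7 - -9.8| = 15.5; |dy| = |-7.7 - 4.9| = 12.6
  manhattan: 15.5 + 12.6 = 28.1
  Round to 4 decimals: 28.1
  -> distance = 28.1
Step 2: clamp_value(value=28.1, minimum=0, maximum=5)
  result = max(0, min(5, 28.1)) = max(0, 5) = 5
  was_clamped = (5 != 28.1) = true
  -> result = 5
5


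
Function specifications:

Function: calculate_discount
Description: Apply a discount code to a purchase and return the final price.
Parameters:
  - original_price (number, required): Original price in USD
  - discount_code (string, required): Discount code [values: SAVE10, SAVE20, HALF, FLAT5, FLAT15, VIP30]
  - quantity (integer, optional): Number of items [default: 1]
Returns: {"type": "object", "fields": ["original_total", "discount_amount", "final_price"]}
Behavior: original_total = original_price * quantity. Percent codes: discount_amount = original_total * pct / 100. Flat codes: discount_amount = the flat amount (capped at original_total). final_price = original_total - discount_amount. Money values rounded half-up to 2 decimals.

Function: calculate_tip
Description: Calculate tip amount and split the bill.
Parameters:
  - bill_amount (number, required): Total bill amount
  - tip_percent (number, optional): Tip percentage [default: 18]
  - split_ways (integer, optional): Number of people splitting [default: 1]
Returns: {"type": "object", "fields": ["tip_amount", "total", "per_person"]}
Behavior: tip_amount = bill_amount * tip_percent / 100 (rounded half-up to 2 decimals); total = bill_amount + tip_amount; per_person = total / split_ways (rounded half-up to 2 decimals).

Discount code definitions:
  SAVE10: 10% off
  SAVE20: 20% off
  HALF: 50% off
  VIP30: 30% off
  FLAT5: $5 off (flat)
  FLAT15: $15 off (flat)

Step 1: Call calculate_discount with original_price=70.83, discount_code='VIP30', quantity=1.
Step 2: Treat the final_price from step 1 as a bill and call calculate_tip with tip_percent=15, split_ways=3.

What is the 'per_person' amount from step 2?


Step 1: calculate_discount(original_price=70.83, discount_code=VIP30, quantity=1)
  original_total = 70.83 * 1 = 70.83
  VIP30 = 30% off: discount_amount = 70.83 * 30/100 = 21.249 -> 21.25
  final_price = 70.83 - 21.25 = 49.58
  -> final_price = 49.58
Step 2: calculate_tip(bill_amount=49.58, tip_percent=15, split_ways=3)
  tip_amount = 49.58 * 15/100 = 7.437 -> 7.44
  total = 49.58 + 7.44 = 57.02
  per_person = 57.02 / 3 = 19.006667 -> 19.01
  -> per_person = 19.01
$19.01


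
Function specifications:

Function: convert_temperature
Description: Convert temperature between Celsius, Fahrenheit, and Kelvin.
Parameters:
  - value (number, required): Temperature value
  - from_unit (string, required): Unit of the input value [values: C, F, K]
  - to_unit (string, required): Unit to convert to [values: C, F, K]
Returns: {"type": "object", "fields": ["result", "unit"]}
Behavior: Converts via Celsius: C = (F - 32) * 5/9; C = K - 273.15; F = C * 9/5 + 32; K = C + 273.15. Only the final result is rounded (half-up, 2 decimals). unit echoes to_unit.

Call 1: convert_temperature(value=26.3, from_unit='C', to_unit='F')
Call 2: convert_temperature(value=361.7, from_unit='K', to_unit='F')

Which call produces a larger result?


Call 1:
  Input already in C: 26.3
  To F: 26.3 * 9/5 + 32 = 79.34
  Round to 2 decimals: 79.34
  -> 79.34 F
Call 2:
  To C: 361.7 - 273.15 = 88.55
  To F: 88.55 * 9/5 + 32 = 191.39
  Round to 2 decimals: 191.39
  -> 191.39 F
Call 2 (191.39 F)


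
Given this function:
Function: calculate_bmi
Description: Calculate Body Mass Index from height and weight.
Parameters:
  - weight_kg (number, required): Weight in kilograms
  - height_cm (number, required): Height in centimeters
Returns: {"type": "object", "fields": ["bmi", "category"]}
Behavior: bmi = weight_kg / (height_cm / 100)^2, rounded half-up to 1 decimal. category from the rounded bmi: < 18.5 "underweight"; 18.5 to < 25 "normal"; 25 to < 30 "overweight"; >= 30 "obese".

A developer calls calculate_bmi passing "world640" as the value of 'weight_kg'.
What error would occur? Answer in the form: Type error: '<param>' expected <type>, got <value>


Spec: 'weight_kg' is declared as number; "world640" is a string.
Type error: 'weight_kg' expected number, got "world640"


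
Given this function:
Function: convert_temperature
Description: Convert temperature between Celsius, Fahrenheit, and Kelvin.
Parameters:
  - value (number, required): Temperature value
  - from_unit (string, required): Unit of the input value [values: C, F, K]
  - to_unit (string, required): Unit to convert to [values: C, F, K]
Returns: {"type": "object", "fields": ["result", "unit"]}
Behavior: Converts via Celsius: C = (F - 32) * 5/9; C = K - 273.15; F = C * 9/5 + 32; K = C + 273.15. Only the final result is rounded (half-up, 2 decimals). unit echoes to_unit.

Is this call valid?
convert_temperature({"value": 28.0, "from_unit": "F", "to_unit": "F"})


Checking all required parameters present and types match... All valid.
Valid


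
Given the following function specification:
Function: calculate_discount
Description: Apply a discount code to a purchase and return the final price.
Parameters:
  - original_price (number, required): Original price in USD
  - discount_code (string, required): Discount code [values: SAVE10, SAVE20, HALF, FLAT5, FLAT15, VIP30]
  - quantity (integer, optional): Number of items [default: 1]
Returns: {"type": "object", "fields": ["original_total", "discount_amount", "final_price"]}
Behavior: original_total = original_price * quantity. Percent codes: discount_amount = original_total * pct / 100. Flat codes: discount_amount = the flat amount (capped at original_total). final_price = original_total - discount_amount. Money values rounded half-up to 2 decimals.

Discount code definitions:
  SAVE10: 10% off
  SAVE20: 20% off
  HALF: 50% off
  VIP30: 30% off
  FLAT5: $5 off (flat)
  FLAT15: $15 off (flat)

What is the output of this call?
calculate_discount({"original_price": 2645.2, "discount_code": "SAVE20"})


Defaults applied: quantity=1
original_total = 2645.2 * 1 = 2645.20
SAVE20 = 20% off: discount_amount = 2645.20 * 20/100 = 529.04 -> 529.04
final_price = 2645.20 - 529.04 = 2116.16
Output:
{"original_total": 2645.2, "discount_amount": 529.04, "final_price": 2116.16}


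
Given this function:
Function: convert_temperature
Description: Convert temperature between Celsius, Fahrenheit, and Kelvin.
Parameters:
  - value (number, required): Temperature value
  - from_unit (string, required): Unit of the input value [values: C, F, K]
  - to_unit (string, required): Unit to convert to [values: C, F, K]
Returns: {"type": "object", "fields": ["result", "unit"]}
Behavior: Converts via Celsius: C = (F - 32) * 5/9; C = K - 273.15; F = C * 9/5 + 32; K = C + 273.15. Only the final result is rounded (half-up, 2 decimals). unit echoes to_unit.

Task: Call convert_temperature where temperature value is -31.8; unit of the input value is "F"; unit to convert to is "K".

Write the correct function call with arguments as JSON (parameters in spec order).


Mapping each described value to its parameter name:
  'Temperature value' -> value = -31.8
  'Unit of the input value' -> from_unit = "F"
  'Unit to convert to' -> to_unit = "K"
convert_temperature({"value": -31.8, "from_unit": "F", "to_unit": "K"})


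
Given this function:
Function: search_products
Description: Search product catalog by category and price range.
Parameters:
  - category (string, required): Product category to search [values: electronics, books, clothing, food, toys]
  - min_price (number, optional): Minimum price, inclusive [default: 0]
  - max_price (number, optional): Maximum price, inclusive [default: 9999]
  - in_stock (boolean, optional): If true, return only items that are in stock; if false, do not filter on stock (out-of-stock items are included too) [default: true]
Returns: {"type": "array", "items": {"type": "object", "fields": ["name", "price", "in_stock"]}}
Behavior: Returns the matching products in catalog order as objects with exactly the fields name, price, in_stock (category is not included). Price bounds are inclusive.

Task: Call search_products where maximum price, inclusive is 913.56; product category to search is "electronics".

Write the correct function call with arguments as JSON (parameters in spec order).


Mapping each described value to its parameter name:
  'Maximum price, inclusive' -> max_price = 913.56
  'Product category to search' -> category = "electronics"
search_products({"category": "electronics", "max_price": 913.56})


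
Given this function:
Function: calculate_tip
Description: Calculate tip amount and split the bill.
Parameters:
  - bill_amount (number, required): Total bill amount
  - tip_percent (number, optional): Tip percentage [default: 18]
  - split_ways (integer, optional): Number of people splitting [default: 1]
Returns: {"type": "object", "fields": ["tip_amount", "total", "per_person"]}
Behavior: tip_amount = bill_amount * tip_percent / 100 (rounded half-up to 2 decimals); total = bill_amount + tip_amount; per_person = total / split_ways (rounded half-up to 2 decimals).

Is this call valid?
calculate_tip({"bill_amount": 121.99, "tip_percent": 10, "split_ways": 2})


Checking all required parameters present and types match... All valid.
Valid


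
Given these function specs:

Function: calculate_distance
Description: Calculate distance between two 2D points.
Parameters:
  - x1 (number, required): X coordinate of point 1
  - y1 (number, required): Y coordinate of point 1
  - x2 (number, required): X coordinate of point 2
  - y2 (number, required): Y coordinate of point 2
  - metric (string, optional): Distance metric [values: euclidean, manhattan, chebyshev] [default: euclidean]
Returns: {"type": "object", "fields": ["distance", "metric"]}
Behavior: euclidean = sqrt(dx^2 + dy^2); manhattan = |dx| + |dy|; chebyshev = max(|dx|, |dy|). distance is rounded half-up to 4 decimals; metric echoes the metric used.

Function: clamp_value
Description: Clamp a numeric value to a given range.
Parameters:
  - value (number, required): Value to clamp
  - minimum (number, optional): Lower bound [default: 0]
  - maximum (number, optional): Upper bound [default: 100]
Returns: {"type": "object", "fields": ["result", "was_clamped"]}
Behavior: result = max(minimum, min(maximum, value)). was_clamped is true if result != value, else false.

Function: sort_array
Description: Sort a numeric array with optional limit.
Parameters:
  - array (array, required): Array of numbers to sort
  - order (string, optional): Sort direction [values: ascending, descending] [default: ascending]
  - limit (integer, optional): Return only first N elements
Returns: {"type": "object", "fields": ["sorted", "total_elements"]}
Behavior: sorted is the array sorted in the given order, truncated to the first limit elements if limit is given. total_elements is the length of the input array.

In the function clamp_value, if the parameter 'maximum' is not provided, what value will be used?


The clamp_value spec declares:
  - maximum (number, optional): Upper bound [default: 100]
Default:
100


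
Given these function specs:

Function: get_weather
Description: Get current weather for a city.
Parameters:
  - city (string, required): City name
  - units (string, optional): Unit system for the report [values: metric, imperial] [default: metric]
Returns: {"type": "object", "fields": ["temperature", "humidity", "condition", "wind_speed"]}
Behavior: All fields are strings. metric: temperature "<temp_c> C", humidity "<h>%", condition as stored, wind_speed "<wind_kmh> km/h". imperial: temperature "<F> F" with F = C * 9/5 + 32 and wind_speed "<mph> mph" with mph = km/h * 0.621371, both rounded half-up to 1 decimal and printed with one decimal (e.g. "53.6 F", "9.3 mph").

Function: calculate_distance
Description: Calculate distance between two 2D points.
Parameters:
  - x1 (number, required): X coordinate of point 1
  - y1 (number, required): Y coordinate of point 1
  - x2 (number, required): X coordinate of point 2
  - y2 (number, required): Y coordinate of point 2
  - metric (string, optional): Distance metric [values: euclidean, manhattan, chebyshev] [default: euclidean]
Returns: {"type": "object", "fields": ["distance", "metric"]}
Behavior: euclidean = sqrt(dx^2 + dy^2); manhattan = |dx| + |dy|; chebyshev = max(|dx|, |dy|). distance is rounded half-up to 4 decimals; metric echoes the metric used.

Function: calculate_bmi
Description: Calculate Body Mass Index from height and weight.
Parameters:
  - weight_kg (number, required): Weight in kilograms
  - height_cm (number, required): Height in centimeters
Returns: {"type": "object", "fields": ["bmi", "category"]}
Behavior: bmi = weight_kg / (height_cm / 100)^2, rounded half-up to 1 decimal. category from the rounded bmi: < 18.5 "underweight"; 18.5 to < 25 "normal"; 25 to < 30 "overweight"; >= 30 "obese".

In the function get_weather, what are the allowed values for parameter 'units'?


The get_weather spec declares:
  - units (string, optional): Unit system for the report [values: metric, imperial] [default: metric]
Allowed values:
metric, imperial
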